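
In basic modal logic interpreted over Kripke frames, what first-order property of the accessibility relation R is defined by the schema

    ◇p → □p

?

Partial functionality

This schema is the CD axiom.
Its frame correspondent is partial functionality — ∀x ∀y ∀z (Rxy ∧ Rxz → y = z).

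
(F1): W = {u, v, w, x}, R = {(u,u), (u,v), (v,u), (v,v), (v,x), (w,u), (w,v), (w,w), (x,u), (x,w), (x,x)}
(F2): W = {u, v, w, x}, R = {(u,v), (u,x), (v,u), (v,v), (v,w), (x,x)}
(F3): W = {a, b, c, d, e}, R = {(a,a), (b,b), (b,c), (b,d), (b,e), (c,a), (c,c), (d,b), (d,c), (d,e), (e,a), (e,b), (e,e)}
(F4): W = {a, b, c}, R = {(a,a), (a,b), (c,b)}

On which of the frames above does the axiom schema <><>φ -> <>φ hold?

Frame correspondent (Sahlqvist): forall x forall y forall z (Rxy & Ryz -> Rxz) — i.e. transitivity.
(F1): fails — Ruv and Rvx but not Rux.
(F2): fails — Ruv and Rvw but not Ruw.
(F3): fails — Rbc and Rca but not Rba.
(F4): satisfies the condition.
Valid on: (F4).

(F4)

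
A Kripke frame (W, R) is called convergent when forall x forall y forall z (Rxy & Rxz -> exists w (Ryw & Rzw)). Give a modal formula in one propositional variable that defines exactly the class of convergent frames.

◇□r → □◇r

This is convergence; the standard corresponding axiom is .2: ◇□r → □◇r.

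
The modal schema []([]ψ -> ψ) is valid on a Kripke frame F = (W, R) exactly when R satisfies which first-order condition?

Suppose □(□ψ→ψ) is valid. Take Rxy and set V(ψ)={w : Ryw}. Then at y, □ψ holds; since □(□ψ→ψ) at x, □ψ→ψ at y, so ψ at y, i.e. Ryy.
Conversely, on a frame with shift-reflexivity the schema holds at every world under every valuation.
Frame condition: forall x forall y (Rxy -> Ryy).

shift-reflexivity: forall x forall y (Rxy -> Ryy)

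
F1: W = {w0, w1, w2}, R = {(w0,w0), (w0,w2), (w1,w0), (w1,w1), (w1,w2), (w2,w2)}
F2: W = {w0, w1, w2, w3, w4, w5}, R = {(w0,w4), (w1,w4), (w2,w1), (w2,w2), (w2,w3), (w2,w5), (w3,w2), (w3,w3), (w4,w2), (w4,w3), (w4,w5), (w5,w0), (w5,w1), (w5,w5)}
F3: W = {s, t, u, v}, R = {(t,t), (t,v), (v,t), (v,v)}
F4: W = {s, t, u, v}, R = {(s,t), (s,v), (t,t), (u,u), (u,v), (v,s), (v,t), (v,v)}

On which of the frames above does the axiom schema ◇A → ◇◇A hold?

F1, F3, F4

This is the axiom for a generalized confluence (Geach) condition; its first-order frame correspondent is ∀x ∀y (xRy → ∃w (y = w ∧ xR²w)).
F1: ✓.
F2: fails — w0Rw4 but no w with w4=w and w0R²w.
F3: ✓.
F4: ✓.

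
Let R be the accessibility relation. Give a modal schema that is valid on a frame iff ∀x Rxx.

□ψ → ψ

The condition is reflexivity. The T schema □ψ → ψ defines it.
Suppose □ψ→ψ is valid. At any x set V(ψ)={w : Rxw}. Then □ψ holds at x, so ψ holds at x, i.e. Rxx.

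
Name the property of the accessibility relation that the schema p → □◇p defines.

This schema is the B axiom.
It corresponds to symmetry: ∀x ∀y (Rxy → Ryx).

Symmetry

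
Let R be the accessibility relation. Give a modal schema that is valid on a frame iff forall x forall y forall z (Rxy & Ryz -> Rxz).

□r → □□r

The condition is transitivity. The 4 schema □r → □□r defines it.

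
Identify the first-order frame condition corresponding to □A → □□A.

transitivity: ∀x ∀y ∀z (Rxy ∧ Ryz → Rxz)

This schema is the 4 axiom.
It corresponds to transitivity: ∀x ∀y ∀z (Rxy ∧ Ryz → Rxz).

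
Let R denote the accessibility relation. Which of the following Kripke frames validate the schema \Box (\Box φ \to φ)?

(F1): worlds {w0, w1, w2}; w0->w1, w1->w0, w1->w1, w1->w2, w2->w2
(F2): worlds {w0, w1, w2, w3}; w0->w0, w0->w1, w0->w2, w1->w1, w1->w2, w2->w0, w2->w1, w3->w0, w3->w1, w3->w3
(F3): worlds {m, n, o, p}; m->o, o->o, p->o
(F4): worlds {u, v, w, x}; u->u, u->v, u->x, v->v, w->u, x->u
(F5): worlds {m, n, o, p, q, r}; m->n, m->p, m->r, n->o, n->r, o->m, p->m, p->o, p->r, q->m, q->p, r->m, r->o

(F3)

Frame correspondent (Sahlqvist): \forall x \forall y (Rxy \to Ryy) — i.e. shift-reflexivity.
(F1): fails — Rw1w0 but not Rw0w0.
(F2): fails — Rw1w2 but not Rw2w2.
(F3): holds.
(F4): fails — Rux but not Rxx.
(F5): fails — Rnr but not Rrr.
Valid on: (F3).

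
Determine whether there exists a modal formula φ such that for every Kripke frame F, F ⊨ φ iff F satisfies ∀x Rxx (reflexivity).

Definable; □q → q defines it

This is a Sahlqvist condition; the T axiom □q → q defines it.
Suppose □q→q is valid. At any x set V(q)={w : Rxw}. Then □q holds at x, so q holds at x, i.e. Rxx.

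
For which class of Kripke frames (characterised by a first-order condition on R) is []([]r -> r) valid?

Suppose □(□r→r) is valid. Take Rxy and set V(r)={w : Ryw}. Then at y, □r holds; since □(□r→r) at x, □r→r at y, so r at y, i.e. Ryy.

shift-reflexivity: forall x forall y (Rxy -> Ryy)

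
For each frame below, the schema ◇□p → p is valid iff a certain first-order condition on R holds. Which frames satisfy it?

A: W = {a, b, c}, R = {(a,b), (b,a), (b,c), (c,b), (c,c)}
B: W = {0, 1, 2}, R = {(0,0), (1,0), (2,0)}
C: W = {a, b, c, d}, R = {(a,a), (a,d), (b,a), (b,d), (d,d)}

The schema corresponds to a generalized confluence (Geach) condition: ∀x ∀y (xRy → ∃w (yRw ∧ x = w)).
A: satisfies the condition.
B: fails — 1R0 but no w with 0Rw and 1=w.
C: fails — aRd but no w with dRw and a=w.

A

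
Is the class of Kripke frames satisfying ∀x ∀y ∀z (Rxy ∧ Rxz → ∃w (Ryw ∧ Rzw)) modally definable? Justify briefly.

This is a Sahlqvist condition; the .2 axiom ◇□r → □◇r defines it.

Yes, by ◇□r → □◇r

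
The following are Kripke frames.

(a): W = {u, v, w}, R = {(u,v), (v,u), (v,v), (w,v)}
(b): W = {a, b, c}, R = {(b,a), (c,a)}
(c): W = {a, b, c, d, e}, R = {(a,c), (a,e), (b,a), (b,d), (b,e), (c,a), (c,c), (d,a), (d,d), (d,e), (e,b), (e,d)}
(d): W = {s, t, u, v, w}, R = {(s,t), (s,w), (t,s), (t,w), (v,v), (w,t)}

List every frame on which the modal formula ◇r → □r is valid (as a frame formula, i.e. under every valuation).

The schema corresponds to partial functionality: ∀x ∀y ∀z (Rxy ∧ Rxz → y = z).
(a): fails — v sees both u and v.
(b): ✓.
(c): fails — a sees both c and e.
(d): fails — s sees both t and w.
Valid on: (b).

(b)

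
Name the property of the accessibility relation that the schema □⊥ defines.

□⊥ is valid iff no world has any successor (otherwise □⊥ fails at any world with one).
Conversely, on a frame with emptiness of R the schema holds at every world under every valuation.
So the correspondent is emptiness of R.

emptiness of R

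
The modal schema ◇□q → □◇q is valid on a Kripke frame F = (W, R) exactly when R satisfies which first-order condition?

Suppose ◇□q→□◇q is valid. Take Rxy, Rxz and set V(q)={w : Ryw}. Then □q at y so ◇□q at x, so □◇q at x, so ◇q at z, giving w with Rzw and Ryw.
The converse is a direct semantic check.
Frame condition: ∀x ∀y ∀z (Rxy ∧ Rxz → ∃w (Ryw ∧ Rzw)).

Convergence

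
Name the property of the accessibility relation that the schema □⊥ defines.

□⊥ is valid iff no world has any successor (otherwise □⊥ fails at any world with one).

emptiness of R: ∀x ∀y ¬Rxy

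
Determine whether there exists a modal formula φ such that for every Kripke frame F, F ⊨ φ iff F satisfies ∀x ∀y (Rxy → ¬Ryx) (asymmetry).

Not modally definable

Modal frame validity is preserved under surjective bounded morphisms.
The 4-cycle (worlds a,b,c,d with a→b→c→d→a) is asymmetric. Mapping every world to a single reflexive point • is a surjective bounded morphism, and the reflexive point is not asymmetric (R•• but asymmetry requires ¬R••).
Hence asymmetry is not modally definable.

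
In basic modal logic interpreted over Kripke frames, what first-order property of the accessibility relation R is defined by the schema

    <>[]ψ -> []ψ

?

The Euclidean property

Replacing ψ by ¬ψ and contraposing gives the equivalent schema ◇ψ → □◇ψ.
Suppose ◇ψ→□◇ψ is valid. Take Rxy, Rxz and set V(ψ)={y}. Then ◇ψ at x, so □◇ψ at x, so ◇ψ at z, so some w with Rzw has ψ; w=y, i.e. Rzy. By symmetry of the argument, Ryz.
Conversely, any frame satisfying forall x forall y forall z (Rxy & Rxz -> Ryz) validates the schema.
So the correspondent is the Euclidean property.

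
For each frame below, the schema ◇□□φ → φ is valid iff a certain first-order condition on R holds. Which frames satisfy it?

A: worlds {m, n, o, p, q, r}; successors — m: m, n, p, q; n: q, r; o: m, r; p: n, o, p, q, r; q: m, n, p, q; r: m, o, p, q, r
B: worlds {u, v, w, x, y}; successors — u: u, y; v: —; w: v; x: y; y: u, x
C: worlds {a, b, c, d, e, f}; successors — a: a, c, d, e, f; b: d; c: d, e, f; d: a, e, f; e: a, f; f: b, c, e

A

The schema corresponds to a generalized confluence (Geach) condition: ∀x ∀y (xRy → ∃w (yR²w ∧ x = w)).
A: holds.
B: fails — wRv but no t with vR²t and w=t.
C: fails — cRf but no w with fR²w and c=w.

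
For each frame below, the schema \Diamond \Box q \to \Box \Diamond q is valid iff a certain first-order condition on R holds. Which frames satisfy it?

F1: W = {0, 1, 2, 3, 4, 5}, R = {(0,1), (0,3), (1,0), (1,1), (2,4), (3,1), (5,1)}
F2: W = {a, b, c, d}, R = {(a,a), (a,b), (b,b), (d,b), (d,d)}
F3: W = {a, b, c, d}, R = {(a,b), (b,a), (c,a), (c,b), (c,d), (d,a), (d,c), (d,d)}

F2

This is the axiom for convergence; its first-order frame correspondent is \forall x \forall y \forall z (Rxy \wedge Rxz \to \exists w (Ryw \wedge Rzw)).
F1: fails — R24 and R24 but 4 and 4 have no common successor.
F2: ✓.
F3: fails — Rcd and Rca but d and a have no common successor.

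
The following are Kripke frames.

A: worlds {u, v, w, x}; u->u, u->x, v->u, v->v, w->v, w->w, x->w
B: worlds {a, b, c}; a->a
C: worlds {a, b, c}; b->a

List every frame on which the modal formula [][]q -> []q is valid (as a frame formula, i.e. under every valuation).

This is the axiom for density; its first-order frame correspondent is forall x forall y (Rxy -> exists z (Rxz & Rzy)).
A: ✓.
B: ✓.
C: fails — Rba but no z with Rbz and Rza.

A, B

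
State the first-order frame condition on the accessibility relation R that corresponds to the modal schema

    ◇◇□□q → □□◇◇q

∀x ∀y ∀z ((xR²y ∧ xR²z) → ∃w (yR²w ∧ zR²w))

This is a Sahlqvist (Geach-type) schema ◇^2□^2q → □^2◇^2q.
Minimal-valuation argument: fix x; take any y with xR^2y and any z with xR^2z. Set V(q) to the set of worlds R-reachable from y in exactly 2 steps. Then □^2q holds at y, so the antecedent holds at x; validity forces ◇^2q at z, giving a w with zR^2w and yR^2w.
First-order correspondent: ∀x ∀y ∀z ((xR²y ∧ xR²z) → ∃w (yR²w ∧ zR²w)).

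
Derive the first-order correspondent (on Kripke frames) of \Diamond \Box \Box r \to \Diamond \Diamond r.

This is a Sahlqvist (Geach-type) schema ◇^1□^2r → □^0◇^2r.
First-order correspondent: \forall x \forall y (xRy \to \exists w (y R^2 w \wedge x R^2 w)).

\forall x \forall y (xRy \to \exists w (y R^2 w \wedge x R^2 w))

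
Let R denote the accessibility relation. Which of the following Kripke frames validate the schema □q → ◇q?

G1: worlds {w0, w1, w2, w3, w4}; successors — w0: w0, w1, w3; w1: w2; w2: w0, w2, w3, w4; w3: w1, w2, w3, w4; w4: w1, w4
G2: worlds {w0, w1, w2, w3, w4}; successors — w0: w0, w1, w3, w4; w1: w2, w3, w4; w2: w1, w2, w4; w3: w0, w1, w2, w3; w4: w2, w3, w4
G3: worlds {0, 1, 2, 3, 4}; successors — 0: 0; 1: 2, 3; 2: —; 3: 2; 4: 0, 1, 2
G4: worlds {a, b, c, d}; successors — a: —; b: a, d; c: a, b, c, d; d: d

Frame correspondent (Sahlqvist): ∀x ∃y Rxy — i.e. seriality.
G1: satisfies the condition.
G2: satisfies the condition.
G3: fails — world 2 has no successor.
G4: fails — world a has no successor.
Valid on: G1, G2.

G1, G2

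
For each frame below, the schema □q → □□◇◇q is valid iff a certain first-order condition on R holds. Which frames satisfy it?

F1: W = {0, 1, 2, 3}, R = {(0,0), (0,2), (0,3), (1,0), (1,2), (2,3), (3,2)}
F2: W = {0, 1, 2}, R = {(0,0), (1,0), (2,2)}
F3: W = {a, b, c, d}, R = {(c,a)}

F2, F3

Frame correspondent (Sahlqvist): ∀x ∀z (xR²z → ∃w (xRw ∧ zR²w)) — i.e. a generalized confluence (Geach) condition.
F1: fails — 1R²3 but no w with 1Rw and 3R²w.
F2: satisfies the condition.
F3: satisfies the condition.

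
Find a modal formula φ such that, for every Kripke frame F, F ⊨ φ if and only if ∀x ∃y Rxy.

This is seriality; the standard corresponding axiom is D: □p → ◇p.

□p → ◇p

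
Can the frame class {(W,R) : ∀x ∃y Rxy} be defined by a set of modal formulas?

Definable; □q → ◇q defines it

The condition is seriality. A defining modal formula is □q → ◇q.
Suppose □q→◇q is valid. At any x set V(q)=W. Then □q at x, so ◇q at x, so x has a successor.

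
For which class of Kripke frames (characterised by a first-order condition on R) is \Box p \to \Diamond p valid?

This is the D axiom.
It corresponds to seriality: \forall x \exists y Rxy.

Seriality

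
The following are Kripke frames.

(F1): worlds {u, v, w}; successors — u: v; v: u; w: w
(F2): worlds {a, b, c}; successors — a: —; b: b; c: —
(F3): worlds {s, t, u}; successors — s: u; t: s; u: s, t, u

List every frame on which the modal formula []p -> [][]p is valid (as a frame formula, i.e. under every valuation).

(F2)

This is the axiom for transitivity; its first-order frame correspondent is forall x forall y forall z (Rxy & Ryz -> Rxz).
(F1): fails — Ruv and Rvu but not Ruu.
(F2): satisfies the condition.
(F3): fails — Rts and Rsu but not Rtu.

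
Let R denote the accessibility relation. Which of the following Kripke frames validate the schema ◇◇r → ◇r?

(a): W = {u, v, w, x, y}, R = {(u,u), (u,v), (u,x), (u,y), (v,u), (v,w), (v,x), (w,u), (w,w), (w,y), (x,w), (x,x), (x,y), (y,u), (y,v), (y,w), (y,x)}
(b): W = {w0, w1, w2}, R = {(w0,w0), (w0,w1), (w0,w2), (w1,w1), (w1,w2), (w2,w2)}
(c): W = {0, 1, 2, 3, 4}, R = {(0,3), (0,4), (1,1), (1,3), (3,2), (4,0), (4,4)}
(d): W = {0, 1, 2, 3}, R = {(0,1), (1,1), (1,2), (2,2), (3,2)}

Frame correspondent (Sahlqvist): ∀x ∀y ∀z (Rxy ∧ Ryz → Rxz) — i.e. transitivity.
(a): fails — Ruv and Rvw but not Ruw.
(b): ✓.
(c): fails — R04 and R40 but not R00.
(d): fails — R01 and R12 but not R02.

(b)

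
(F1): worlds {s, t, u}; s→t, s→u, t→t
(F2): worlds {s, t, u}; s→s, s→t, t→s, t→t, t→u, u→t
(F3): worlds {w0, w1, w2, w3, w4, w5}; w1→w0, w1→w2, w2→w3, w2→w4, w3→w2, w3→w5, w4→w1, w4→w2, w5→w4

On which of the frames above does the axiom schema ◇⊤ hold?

Frame correspondent (Sahlqvist): ∀x ∃y Rxy — i.e. seriality.
(F1): fails — world u has no successor.
(F2): condition met.
(F3): fails — world w0 has no successor.
Valid on: (F2).

(F2)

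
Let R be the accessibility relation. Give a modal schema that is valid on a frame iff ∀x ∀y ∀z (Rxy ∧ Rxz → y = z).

◇ψ → □ψ

The condition is partial functionality. The CD schema ◇ψ → □ψ defines it.
Suppose ◇ψ→□ψ is valid. Take Rxy, Rxz and set V(ψ)={y}. Then ◇ψ at x, so □ψ at x, so ψ at z, i.e. z=y.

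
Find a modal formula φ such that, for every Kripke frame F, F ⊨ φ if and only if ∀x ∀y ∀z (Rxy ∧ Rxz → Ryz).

A defining formula is ◇q → □◇q (the 5 axiom).

◇q → □◇q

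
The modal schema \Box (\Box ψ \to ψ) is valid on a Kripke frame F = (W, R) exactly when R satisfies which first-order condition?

Suppose □(□ψ→ψ) is valid. Take Rxy and set V(ψ)={w : Ryw}. Then at y, □ψ holds; since □(□ψ→ψ) at x, □ψ→ψ at y, so ψ at y, i.e. Ryy.

shift-reflexivity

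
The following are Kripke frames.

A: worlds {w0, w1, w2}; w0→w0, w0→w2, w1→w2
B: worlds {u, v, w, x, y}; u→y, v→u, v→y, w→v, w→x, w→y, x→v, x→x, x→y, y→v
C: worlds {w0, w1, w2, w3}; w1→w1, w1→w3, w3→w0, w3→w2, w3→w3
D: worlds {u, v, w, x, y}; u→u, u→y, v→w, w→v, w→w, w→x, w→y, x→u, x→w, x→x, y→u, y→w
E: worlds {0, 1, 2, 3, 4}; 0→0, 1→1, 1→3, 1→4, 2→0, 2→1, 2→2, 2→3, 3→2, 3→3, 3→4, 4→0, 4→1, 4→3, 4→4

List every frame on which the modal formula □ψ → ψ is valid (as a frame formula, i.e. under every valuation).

The schema corresponds to reflexivity: ∀x Rxx.
A: fails — world w1 does not see itself.
B: fails — world u does not see itself.
C: fails — world w0 does not see itself.
D: fails — world v does not see itself.
E: holds.
Valid on: E.

E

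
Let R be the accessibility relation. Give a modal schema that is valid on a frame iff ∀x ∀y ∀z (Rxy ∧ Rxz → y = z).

◇p → □p

A defining formula is ◇p → □p (the CD axiom).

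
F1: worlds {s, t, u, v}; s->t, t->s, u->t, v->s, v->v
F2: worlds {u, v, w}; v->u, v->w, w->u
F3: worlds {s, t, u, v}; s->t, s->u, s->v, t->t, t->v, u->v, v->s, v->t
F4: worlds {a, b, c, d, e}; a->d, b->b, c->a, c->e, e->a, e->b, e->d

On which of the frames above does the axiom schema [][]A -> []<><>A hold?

The schema corresponds to a generalized confluence (Geach) condition: forall x forall z (xRz -> exists w (x R^2 w & z R^2 w)).
F1: fails — sRt but no w with sR²w and tR²w.
F2: fails — vRu but no t with vR²t and uR²t.
F3: condition met.
F4: fails — aRd but no w with aR²w and dR²w.

F3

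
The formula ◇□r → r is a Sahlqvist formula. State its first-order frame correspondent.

symmetry: ∀x ∀y (Rxy → Ryx)

This schema is equivalent to the B axiom r → □◇r.
Its frame correspondent is symmetry — ∀x ∀y (Rxy → Ryx).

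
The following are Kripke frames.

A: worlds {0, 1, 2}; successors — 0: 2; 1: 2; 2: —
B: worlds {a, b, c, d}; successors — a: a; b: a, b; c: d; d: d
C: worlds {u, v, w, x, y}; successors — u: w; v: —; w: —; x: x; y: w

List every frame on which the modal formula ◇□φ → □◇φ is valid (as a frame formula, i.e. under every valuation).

B

This is the axiom for convergence; its first-order frame correspondent is ∀x ∀y ∀z (Rxy ∧ Rxz → ∃w (Ryw ∧ Rzw)).
A: fails — R02 and R02 but 2 and 2 have no common successor.
B: condition met.
C: fails — Ruw and Ruw but w and w have no common successor.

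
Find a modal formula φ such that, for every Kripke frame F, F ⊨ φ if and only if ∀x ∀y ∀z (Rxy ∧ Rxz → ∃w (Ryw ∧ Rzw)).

◇□q → □◇q

The condition is convergence. The .2 schema ◇□q → □◇q defines it.
Suppose ◇□q→□◇q is valid. Take Rxy, Rxz and set V(q)={w : Ryw}. Then □q at y so ◇□q at x, so □◇q at x, so ◇q at z, giving w with Rzw and Ryw.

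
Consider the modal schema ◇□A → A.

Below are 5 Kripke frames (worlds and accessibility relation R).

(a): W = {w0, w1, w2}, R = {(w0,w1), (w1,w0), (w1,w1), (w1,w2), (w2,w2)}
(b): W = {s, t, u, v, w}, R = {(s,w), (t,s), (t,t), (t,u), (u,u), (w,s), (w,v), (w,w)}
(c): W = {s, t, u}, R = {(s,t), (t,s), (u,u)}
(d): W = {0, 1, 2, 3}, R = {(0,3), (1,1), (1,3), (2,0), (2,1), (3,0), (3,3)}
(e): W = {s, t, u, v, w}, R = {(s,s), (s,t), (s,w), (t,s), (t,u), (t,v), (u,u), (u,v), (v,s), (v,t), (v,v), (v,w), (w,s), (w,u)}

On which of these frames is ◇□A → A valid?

This is the axiom for symmetry; its first-order frame correspondent is ∀x ∀y (Rxy → Ryx).
(a): fails — Rw1w2 but not Rw2w1.
(b): fails — Rts but not Rst.
(c): ✓.
(d): fails — R20 but not R02.
(e): fails — Ruv but not Rvu.
Valid on: (c).

(c)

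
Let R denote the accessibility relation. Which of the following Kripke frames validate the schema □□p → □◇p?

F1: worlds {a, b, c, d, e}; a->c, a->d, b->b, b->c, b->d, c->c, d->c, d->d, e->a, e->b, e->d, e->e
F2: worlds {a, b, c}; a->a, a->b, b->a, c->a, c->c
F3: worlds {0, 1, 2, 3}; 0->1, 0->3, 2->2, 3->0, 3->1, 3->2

The schema corresponds to a generalized confluence (Geach) condition: ∀x ∀z (xRz → ∃w (xR²w ∧ zRw)).
F1: holds.
F2: holds.
F3: fails — 0R1 but no w with 0R²w and 1Rw.

F1, F2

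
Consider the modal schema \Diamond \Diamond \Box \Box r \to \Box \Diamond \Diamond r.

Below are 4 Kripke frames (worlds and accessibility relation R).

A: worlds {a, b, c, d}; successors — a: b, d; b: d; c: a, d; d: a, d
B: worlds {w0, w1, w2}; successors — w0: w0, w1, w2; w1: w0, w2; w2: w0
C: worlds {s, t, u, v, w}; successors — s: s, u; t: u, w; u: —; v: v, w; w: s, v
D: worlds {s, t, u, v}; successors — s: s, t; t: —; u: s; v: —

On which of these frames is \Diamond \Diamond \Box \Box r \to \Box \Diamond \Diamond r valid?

The schema corresponds to a generalized confluence (Geach) condition: \forall x \forall y \forall z ((x R^2 y \wedge xRz) \to \exists w (y R^2 w \wedge z R^2 w)).
A: satisfies the condition.
B: satisfies the condition.
C: fails — sR²s, sRu but no w* with sR²w* and uR²w*.
D: fails — sR²s, sRt but no w with sR²w and tR²w.

A, B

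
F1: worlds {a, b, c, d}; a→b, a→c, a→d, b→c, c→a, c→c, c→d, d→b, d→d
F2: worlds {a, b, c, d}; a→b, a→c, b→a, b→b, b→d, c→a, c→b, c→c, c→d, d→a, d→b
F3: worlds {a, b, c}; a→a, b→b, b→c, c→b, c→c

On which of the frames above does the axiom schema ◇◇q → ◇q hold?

The schema corresponds to transitivity: ∀x ∀y ∀z (Rxy ∧ Ryz → Rxz).
F1: fails — Rbc and Rcd but not Rbd.
F2: fails — Rab and Rba but not Raa.
F3: ✓.
Valid on: F3.

F3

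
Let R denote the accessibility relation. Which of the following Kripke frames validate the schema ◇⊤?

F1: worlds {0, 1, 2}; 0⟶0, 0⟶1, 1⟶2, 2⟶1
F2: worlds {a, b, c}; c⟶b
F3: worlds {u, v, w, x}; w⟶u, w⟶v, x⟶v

F1

Frame correspondent (Sahlqvist): ∀x ∃y Rxy — i.e. seriality.
F1: condition met.
F2: fails — world a has no successor.
F3: fails — world u has no successor.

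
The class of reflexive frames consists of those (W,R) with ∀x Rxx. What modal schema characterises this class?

This is reflexivity; the standard corresponding axiom is T: □q → q.
Suppose □q→q is valid. At any x set V(q)={w : Rxw}. Then □q holds at x, so q holds at x, i.e. Rxx.

□q → q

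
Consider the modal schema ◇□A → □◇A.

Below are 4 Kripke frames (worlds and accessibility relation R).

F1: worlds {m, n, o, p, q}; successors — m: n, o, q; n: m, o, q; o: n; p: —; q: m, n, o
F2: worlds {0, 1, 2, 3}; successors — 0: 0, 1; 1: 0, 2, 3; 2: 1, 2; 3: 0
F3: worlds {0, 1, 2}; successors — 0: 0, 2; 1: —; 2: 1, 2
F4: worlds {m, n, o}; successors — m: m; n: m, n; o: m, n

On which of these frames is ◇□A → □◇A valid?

F4

The schema corresponds to convergence: ∀x ∀y ∀z (Rxy ∧ Rxz → ∃w (Ryw ∧ Rzw)).
F1: fails — Rmo and Rmn but o and n have no common successor.
F2: fails — R12 and R13 but 2 and 3 have no common successor.
F3: fails — R22 and R21 but 2 and 1 have no common successor.
F4: satisfies the condition.
Valid on: F4.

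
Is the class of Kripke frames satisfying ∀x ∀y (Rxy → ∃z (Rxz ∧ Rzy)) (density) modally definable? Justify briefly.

Yes: it is density, defined by the C4 schema □□p → □p.
Suppose □□p→□p is valid. Take Rxy and set V(p)={w : xR²w}. Then □□p at x, so □p at x, so p at y, i.e. ∃z(Rxz∧Rzy).

Definable; □□p → □p defines it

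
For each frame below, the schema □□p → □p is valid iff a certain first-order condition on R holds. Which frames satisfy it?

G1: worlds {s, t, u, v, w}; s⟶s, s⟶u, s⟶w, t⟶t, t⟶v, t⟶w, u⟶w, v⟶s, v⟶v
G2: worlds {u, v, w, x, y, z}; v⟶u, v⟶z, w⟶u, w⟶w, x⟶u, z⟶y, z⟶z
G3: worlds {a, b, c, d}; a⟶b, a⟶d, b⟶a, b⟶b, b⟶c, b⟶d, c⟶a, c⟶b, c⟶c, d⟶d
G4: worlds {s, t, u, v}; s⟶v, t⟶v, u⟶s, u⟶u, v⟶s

The schema corresponds to density: ∀x ∀y (Rxy → ∃z (Rxz ∧ Rzy)).
G1: fails — Ruw but no z with Ruz and Rzw.
G2: fails — Rvu but no t with Rvt and Rtu.
G3: satisfies the condition.
G4: fails — Rtv but no z with Rtz and Rzv.
Valid on: G3.

G3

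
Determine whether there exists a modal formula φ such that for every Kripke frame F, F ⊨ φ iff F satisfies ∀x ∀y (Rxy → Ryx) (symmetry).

Yes, by q → □◇q

The condition is symmetry. A defining modal formula is q → □◇q.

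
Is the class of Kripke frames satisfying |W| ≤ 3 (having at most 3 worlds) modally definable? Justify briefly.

No — not modally definable

Any modally definable frame class is closed under disjoint unions.
Any modal formula valid on each of 4 disjoint one-world frames is valid on their disjoint union (validity is preserved under disjoint unions). Each one-world frame has |W|=1≤3, but the union has |W|=4.
Hence having at most 3 worlds is not modally definable.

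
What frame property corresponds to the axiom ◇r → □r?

This schema is the CD axiom.
Its frame correspondent is partial functionality — ∀x ∀y ∀z (Rxy ∧ Rxz → y = z).

partial functionality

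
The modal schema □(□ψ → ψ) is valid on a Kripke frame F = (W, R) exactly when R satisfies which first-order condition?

This is the T□ axiom.
Its frame correspondent is shift-reflexivity — ∀x ∀y (Rxy → Ryy).

shift-reflexivity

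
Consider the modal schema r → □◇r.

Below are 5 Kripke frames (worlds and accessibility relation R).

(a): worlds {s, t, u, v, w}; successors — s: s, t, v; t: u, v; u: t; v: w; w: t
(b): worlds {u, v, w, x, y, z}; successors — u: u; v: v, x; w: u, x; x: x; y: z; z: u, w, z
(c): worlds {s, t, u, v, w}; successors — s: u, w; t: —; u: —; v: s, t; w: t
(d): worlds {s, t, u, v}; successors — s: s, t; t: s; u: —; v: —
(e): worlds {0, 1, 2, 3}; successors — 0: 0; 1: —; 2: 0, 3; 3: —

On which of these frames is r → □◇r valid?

This is the axiom for symmetry; its first-order frame correspondent is ∀x ∀y (Rxy → Ryx).
(a): fails — Rwt but not Rtw.
(b): fails — Rwu but not Ruw.
(c): fails — Rwt but not Rtw.
(d): condition met.
(e): fails — R23 but not R32.
Valid on: (d).

(d)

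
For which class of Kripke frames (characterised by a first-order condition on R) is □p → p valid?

This schema is the T axiom.
It corresponds to reflexivity: ∀x Rxx.

Reflexivity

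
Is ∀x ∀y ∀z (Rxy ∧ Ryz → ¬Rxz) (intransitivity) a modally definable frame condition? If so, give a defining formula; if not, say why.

Any modally definable frame class is closed under surjective bounded morphisms.
The 3-cycle (worlds w0,w1,w2 with w0→w1→w2→w0) is intransitive. Mapping every world to a single reflexive point • is a surjective bounded morphism; the reflexive point is not intransitive (R••∧R•• but R••).
So the class is not modally definable.

No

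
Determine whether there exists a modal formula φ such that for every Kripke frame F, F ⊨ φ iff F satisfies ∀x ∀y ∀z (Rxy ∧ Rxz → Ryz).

Yes, by ◇q → □◇q

The condition is the Euclidean property. A defining modal formula is ◇q → □◇q.
Suppose ◇q→□◇q is valid. Take Rxy, Rxz and set V(q)={y}. Then ◇q at x, so □◇q at x, so ◇q at z, so some w with Rzw has q; w=y, i.e. Rzy. By symmetry of the argument, Ryz.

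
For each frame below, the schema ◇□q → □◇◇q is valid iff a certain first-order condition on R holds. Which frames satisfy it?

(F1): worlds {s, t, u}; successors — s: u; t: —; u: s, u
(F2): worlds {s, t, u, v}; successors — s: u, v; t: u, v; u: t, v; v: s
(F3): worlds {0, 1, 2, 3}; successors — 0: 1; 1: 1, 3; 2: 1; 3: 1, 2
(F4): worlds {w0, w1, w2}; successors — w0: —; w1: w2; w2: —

(F1), (F3)

The schema corresponds to a generalized confluence (Geach) condition: ∀x ∀y ∀z ((xRy ∧ xRz) → ∃w (yRw ∧ zR²w)).
(F1): condition met.
(F2): fails — sRv, sRv but no w with vRw and vR²w.
(F3): condition met.
(F4): fails — w1Rw2, w1Rw2 but no w with w2Rw and w2R²w.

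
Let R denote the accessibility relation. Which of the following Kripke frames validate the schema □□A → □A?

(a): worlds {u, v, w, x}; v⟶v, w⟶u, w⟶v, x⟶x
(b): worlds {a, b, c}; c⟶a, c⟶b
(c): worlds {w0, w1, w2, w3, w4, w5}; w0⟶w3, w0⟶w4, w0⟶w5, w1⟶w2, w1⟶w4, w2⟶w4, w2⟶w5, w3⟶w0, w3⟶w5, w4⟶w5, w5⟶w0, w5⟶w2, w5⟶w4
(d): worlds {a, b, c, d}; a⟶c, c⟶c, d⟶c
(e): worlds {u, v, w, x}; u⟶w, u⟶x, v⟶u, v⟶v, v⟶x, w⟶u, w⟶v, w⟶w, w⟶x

The schema corresponds to density: ∀x ∀y (Rxy → ∃z (Rxz ∧ Rzy)).
(a): fails — Rwu but no z with Rwz and Rzu.
(b): fails — Rca but no z with Rcz and Rza.
(c): fails — Rw1w2 but no z with Rw1z and Rzw2.
(d): holds.
(e): holds.

(d), (e)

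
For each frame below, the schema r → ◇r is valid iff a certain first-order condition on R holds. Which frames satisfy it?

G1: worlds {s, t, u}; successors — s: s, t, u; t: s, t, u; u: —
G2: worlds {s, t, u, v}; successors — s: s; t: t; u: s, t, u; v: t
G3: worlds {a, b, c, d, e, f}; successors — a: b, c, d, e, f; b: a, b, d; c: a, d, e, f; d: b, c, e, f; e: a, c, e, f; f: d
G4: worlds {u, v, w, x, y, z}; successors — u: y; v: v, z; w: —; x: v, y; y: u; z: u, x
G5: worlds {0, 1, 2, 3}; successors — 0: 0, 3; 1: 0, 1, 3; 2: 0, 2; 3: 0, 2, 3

This is the axiom for reflexivity; its first-order frame correspondent is ∀x Rxx.
G1: fails — world u does not see itself.
G2: fails — world v does not see itself.
G3: fails — world a does not see itself.
G4: fails — world u does not see itself.
G5: satisfies the condition.

G5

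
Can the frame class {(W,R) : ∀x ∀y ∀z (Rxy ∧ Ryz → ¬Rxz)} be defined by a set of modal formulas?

Not modally definable

Any modally definable frame class is closed under surjective bounded morphisms.
The 7-cycle (worlds w0,w1,w2,w3,w4,w5,w6 with w0→w1→w2→w3→w4→w5→w6→w0) is intransitive. Mapping every world to a single reflexive point • is a surjective bounded morphism; the reflexive point is not intransitive (R••∧R•• but R••).
Hence intransitivity is not modally definable.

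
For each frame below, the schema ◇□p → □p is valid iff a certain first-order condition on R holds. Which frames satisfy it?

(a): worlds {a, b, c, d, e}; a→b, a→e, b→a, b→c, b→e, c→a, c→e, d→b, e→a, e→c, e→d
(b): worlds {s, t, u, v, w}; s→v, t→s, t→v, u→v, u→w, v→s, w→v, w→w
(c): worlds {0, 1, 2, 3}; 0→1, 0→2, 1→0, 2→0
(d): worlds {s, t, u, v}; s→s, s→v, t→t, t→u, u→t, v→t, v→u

none

The schema corresponds to the Euclidean property: ∀x ∀y ∀z (Rxy ∧ Rxz → Ryz).
(a): fails — Rab and Rab but not Rbb.
(b): fails — Rsv and Rsv but not Rvv.
(c): fails — R01 and R01 but not R11.
(d): fails — Rsv and Rsv but not Rvv.
Valid on no frame.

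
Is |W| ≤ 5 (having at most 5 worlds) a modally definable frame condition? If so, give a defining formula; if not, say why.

If a class were modally definable it would be closed under disjoint unions (Goldblatt–Thomason).
Any modal formula valid on each of 6 disjoint one-world frames is valid on their disjoint union (validity is preserved under disjoint unions). Each one-world frame has |W|=1≤5, but the union has |W|=6.
Hence having at most 5 worlds is not modally definable.

No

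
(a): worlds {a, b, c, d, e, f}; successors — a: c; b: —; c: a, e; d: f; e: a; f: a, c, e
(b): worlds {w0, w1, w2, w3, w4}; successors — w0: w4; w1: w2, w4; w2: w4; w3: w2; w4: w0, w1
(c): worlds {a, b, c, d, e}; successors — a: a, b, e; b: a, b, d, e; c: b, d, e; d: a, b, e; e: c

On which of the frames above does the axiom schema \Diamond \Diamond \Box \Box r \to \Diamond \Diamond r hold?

Frame correspondent (Sahlqvist): \forall x \forall y (x R^2 y \to \exists w (y R^2 w \wedge x R^2 w)) — i.e. a generalized confluence (Geach) condition.
(a): fails — aR²e but no w with eR²w and aR²w.
(b): fails — w4R²w2 but no w with w2R²w and w4R²w.
(c): condition met.
Valid on: (c).

(c)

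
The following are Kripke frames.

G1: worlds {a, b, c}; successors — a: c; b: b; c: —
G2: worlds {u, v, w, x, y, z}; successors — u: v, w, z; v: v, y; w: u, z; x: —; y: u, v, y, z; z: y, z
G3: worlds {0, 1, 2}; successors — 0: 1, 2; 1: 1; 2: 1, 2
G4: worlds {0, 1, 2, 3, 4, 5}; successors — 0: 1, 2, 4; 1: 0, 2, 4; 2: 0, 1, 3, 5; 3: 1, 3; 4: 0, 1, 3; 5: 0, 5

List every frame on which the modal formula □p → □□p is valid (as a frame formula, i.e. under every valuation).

G1, G3

Frame correspondent (Sahlqvist): ∀x ∀y ∀z (Rxy ∧ Ryz → Rxz) — i.e. transitivity.
G1: holds.
G2: fails — Ruv and Rvy but not Ruy.
G3: holds.
G4: fails — R10 and R01 but not R11.
Valid on: G1, G3.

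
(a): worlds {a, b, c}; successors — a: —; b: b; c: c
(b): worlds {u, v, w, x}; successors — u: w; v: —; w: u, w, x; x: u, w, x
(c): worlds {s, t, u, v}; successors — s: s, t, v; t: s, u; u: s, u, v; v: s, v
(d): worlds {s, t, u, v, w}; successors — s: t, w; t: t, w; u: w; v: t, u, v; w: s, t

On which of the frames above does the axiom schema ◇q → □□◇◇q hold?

The schema corresponds to a generalized confluence (Geach) condition: ∀x ∀y ∀z ((xRy ∧ xR²z) → ∃w (y = w ∧ zR²w)).
(a): condition met.
(b): condition met.
(c): fails — tRu, tR²v but no w with u=w and vR²w.
(d): fails — vRu, vR²t but no w* with u=w* and tR²w*.

(a), (b)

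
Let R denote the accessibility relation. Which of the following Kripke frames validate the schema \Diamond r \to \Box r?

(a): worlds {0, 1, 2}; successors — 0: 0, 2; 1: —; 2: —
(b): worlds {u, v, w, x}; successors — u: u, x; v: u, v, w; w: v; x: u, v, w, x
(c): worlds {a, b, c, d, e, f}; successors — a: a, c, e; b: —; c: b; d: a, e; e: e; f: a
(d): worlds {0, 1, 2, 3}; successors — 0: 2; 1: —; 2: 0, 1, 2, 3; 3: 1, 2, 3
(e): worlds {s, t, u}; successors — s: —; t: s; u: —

(e)

Frame correspondent (Sahlqvist): \forall x \forall y \forall z (Rxy \wedge Rxz \to y = z) — i.e. partial functionality.
(a): fails — 0 sees both 0 and 2.
(b): fails — u sees both u and x.
(c): fails — a sees both a and c.
(d): fails — 2 sees both 0 and 1.
(e): condition met.
Valid on: (e).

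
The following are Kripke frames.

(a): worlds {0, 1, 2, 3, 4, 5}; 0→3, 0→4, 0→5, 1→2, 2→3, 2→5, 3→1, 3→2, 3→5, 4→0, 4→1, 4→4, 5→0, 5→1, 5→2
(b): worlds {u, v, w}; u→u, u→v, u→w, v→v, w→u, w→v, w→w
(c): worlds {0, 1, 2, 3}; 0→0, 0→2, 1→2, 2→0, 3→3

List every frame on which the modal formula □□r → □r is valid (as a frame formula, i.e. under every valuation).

The schema corresponds to density: ∀x ∀y (Rxy → ∃z (Rxz ∧ Rzy)).
(a): fails — R51 but no z with R5z and Rz1.
(b): holds.
(c): fails — R12 but no z with R1z and Rz2.

(b)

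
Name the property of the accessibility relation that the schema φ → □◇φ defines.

symmetry: ∀x ∀y (Rxy → Ryx)

This schema is the B axiom.
It corresponds to symmetry: ∀x ∀y (Rxy → Ryx).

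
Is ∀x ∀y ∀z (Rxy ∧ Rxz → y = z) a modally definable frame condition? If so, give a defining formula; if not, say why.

Yes — defined by ◇p → □p

The condition is partial functionality. A defining modal formula is ◇p → □p.
Suppose ◇p→□p is valid. Take Rxy, Rxz and set V(p)={y}. Then ◇p at x, so □p at x, so p at z, i.e. z=y.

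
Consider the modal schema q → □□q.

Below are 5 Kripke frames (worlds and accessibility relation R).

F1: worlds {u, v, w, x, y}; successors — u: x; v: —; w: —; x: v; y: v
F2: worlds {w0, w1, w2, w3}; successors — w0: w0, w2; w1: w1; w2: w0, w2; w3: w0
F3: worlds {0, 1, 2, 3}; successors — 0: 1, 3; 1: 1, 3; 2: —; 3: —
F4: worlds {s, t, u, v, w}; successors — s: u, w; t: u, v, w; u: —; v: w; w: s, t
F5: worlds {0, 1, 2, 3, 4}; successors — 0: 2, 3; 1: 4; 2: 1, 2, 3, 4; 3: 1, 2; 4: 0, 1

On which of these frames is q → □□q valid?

none

This is the axiom for a generalized confluence (Geach) condition; its first-order frame correspondent is ∀x ∀z (xR²z → ∃w (x = w ∧ z = w)).
F1: fails — uR²v but u ≠ v.
F2: fails — w0R²w2 but w0 ≠ w2.
F3: fails — 0R²1 but 0 ≠ 1.
F4: fails — sR²t but s ≠ t.
F5: fails — 0R²1 but 0 ≠ 1.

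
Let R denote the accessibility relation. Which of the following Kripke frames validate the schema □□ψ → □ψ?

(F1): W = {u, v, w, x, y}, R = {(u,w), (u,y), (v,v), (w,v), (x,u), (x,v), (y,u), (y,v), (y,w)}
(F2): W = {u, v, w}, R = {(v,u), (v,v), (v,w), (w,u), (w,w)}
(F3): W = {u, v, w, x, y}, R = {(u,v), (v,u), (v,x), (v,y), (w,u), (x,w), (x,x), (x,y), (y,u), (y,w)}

Frame correspondent (Sahlqvist): ∀x ∀y (Rxy → ∃z (Rxz ∧ Rzy)) — i.e. density.
(F1): fails — Rxu but no z with Rxz and Rzu.
(F2): ✓.
(F3): fails — Ruv but no z with Ruz and Rzv.
Valid on: (F2).

(F2)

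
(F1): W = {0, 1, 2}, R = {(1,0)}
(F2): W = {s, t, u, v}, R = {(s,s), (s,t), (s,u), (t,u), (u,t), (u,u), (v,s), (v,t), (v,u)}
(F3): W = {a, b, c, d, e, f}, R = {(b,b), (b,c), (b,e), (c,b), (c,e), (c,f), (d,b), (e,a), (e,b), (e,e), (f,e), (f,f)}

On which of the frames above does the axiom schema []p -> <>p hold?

This is the axiom for seriality; its first-order frame correspondent is forall x exists y Rxy.
(F1): fails — world 0 has no successor.
(F2): ✓.
(F3): fails — world a has no successor.

(F2)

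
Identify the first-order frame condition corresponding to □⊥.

emptiness of R

□⊥ is valid iff no world has any successor (otherwise □⊥ fails at any world with one).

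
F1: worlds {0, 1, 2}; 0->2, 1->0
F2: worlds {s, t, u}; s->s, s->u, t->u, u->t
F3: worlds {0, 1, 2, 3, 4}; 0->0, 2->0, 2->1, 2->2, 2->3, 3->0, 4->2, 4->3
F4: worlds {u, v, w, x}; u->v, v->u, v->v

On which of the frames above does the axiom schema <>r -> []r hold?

F1

The schema corresponds to partial functionality: forall x forall y forall z (Rxy & Rxz -> y = z).
F1: condition met.
F2: fails — s sees both s and u.
F3: fails — 2 sees both 0 and 1.
F4: fails — v sees both u and v.
Valid on: F1.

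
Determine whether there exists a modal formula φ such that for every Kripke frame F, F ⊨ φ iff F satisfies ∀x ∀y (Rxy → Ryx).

Yes: it is symmetry, defined by the B schema r → □◇r.
Suppose r→□◇r is valid. Take Rxy and set V(r)={x}. Then r at x, so □◇r at x, so ◇r at y, so some z with Ryz has r; z=x, i.e. Ryx.

Yes, by r → □◇r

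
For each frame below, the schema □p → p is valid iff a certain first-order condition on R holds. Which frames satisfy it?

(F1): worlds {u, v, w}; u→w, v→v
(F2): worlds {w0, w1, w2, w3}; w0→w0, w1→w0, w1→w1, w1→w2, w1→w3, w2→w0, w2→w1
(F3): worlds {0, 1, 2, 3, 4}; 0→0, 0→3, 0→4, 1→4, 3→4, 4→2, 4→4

none

Frame correspondent (Sahlqvist): ∀x Rxx — i.e. reflexivity.
(F1): fails — world u does not see itself.
(F2): fails — world w2 does not see itself.
(F3): fails — world 1 does not see itself.
Valid on no frame.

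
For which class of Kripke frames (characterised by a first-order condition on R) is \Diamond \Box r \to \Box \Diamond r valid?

Suppose ◇□r→□◇r is valid. Take Rxy, Rxz and set V(r)={w : Ryw}. Then □r at y so ◇□r at x, so □◇r at x, so ◇r at z, giving w with Rzw and Ryw.
Conversely, any frame satisfying \forall x \forall y \forall z (Rxy \wedge Rxz \to \exists w (Ryw \wedge Rzw)) validates the schema.
So the correspondent is convergence.

Convergence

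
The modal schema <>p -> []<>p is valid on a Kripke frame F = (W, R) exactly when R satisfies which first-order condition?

Suppose ◇p→□◇p is valid. Take Rxy, Rxz and set V(p)={y}. Then ◇p at x, so □◇p at x, so ◇p at z, so some w with Rzw has p; w=y, i.e. Rzy. By symmetry of the argument, Ryz.

the Euclidean property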